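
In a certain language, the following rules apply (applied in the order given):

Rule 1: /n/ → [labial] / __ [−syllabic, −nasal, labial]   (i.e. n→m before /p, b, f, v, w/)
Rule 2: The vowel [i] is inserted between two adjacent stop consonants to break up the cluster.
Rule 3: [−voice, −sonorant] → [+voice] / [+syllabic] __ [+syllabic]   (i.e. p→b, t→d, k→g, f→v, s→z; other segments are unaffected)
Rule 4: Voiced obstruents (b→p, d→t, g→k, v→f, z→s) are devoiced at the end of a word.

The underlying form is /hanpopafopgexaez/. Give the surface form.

Rule 1 (nasal place assimilation): /n/ precedes the labial consonant /p/, so it assimilates in place to [m]. /hanpopafopgexaez/ → hampopafopgexaez.
Rule 2 (stop-cluster i-epenthesis): /p/ and /g/ form a stop–stop cluster, so [i] is inserted between them. /hampopafopgexaez/ → hampopafopigexaez.
Rule 3 (intervocalic voicing): /p/ is a voiceless obstruent between vowels /o/ and /a/, so it voices to [b]. /f/ is a voiceless obstruent between vowels /a/ and /o/, so it voices to [v]. /p/ is a voiceless obstruent between vowels /o/ and /i/, so it voices to [b]. /hampopafopigexaez/ → hampobavobigexaez.
Rule 4 (final devoicing): /z/ is a voiced obstruent in word-final position, so it devoices to [s]. /hampobavobigexaez/ → hampobavobigexaes.

hampobavobigexaes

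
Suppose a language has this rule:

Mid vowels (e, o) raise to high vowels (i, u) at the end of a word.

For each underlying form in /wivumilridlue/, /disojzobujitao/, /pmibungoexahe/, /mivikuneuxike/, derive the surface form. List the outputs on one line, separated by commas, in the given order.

wivumilridlui, disojzobujitau, pmibungoexahi, mivikuneuxiki

/wivumilridlue/: /e/ is a mid vowel in word-final position, so it raises to [i]. → [wivumilridlui].
/disojzobujitao/: /o/ is a mid vowel in word-final position, so it raises to [u]. → [disojzobujitau].
/pmibungoexahe/: /e/ is a mid vowel in word-final position, so it raises to [i]. → [pmibungoexahi].
/mivikuneuxike/: /e/ is a mid vowel in word-final position, so it raises to [i]. → [mivikuneuxiki].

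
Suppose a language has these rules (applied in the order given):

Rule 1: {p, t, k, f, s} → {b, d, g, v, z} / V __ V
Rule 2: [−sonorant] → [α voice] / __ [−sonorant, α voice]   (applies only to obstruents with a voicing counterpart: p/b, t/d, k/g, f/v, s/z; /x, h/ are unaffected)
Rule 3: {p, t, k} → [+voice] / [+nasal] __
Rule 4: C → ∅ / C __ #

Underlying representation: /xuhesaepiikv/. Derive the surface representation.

Rule 1 (intervocalic voicing): /s/ is a voiceless obstruent between vowels /e/ and /a/, so it voices to [z]. /p/ is a voiceless obstruent between vowels /e/ and /i/, so it voices to [b]. /xuhesaepiikv/ → xuhezaebiikv.
Rule 2 (regressive voicing assimilation): /k/ precedes the voiced obstruent /v/, so it voices to [g] by assimilation. /xuhezaebiikv/ → xuhezaebiigv.
Rule 3 (post-nasal voicing): no segment meets the environment; /xuhezaebiigv/ is unchanged.
Rule 4 (final cluster simplification): /v/ is the second consonant of a word-final cluster /gv/, so it deletes. /xuhezaebiigv/ → xuhezaebiig.

xuhezaebiig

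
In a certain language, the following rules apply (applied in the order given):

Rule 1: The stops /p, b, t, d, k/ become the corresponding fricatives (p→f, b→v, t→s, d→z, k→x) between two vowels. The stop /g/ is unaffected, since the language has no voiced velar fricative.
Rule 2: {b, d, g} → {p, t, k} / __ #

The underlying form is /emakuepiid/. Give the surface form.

Rule 1 (intervocalic spirantization): /k/ is a stop between vowels /a/ and /u/, so it spirantizes to the fricative [x]. /p/ is a stop between vowels /e/ and /i/, so it spirantizes to the fricative [f]. /emakuepiid/ → emaxuefiid.
Rule 2 (final devoicing): /d/ is a voiced stop in word-final position, so it devoices to [t]. /emaxuefiid/ → emaxuefiit.

emaxuefiit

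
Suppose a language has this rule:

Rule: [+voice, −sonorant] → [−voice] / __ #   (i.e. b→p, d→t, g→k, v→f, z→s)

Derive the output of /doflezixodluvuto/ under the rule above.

doflezixodluvuto

No segment of /doflezixodluvuto/ meets the structural description of the rule, so the form surfaces unchanged.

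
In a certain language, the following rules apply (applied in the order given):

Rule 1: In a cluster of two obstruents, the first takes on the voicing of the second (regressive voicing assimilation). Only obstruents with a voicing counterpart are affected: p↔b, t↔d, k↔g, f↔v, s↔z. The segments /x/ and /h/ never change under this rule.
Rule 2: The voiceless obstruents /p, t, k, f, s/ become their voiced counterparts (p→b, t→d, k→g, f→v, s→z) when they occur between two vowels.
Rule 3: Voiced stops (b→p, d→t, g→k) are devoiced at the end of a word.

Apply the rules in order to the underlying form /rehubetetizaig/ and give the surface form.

Rule 1 (regressive voicing assimilation): no segment meets the environment; /rehubetetizaig/ is unchanged.
Rule 2 (intervocalic voicing): /t/ is a voiceless obstruent between vowels /e/ and /e/, so it voices to [d]. /t/ is a voiceless obstruent between vowels /e/ and /i/, so it voices to [d]. /rehubetetizaig/ → rehubededizaig.
Rule 3 (final devoicing): /g/ is a voiced stop in word-final position, so it devoices to [k]. /rehubededizaig/ → rehubededizaik.

rehubededizaik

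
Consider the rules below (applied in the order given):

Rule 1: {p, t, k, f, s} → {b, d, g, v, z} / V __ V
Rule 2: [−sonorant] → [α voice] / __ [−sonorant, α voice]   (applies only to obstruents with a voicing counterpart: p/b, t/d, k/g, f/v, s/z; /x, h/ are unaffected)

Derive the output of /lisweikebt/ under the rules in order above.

lisweigept

Rule 1 (intervocalic voicing): /k/ is a voiceless obstruent between vowels /i/ and /e/, so it voices to [g]. /lisweikebt/ → lisweigebt.
Rule 2 (regressive voicing assimilation): /b/ precedes the voiceless obstruent /t/, so it devoices to [p] by assimilation. /lisweigebt/ → lisweigept.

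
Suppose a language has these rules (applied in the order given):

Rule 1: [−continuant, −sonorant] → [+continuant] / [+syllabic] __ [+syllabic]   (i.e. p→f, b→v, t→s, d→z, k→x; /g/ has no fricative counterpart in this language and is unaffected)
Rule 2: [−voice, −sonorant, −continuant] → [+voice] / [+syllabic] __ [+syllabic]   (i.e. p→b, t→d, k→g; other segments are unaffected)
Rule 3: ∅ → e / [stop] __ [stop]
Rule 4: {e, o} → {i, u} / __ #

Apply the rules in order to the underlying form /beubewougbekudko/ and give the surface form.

beuvewougebexudeku

Rule 1 (intervocalic spirantization): /b/ is a stop between vowels /u/ and /e/, so it spirantizes to the fricative [v]. /k/ is a stop between vowels /e/ and /u/, so it spirantizes to the fricative [x]. /beubewougbekudko/ → beuvewougbexudko.
Rule 2 (intervocalic voicing): no segment meets the environment; /beuvewougbexudko/ is unchanged.
Rule 3 (stop-cluster e-epenthesis): /g/ and /b/ form a stop–stop cluster, so [e] is inserted between them. /d/ and /k/ form a stop–stop cluster, so [e] is inserted between them. /beuvewougbexudko/ → beuvewougebexudeko.
Rule 4 (final vowel raising): /o/ is a mid vowel in word-final position, so it raises to [u]. /beuvewougebexudeko/ → beuvewougebexudeku.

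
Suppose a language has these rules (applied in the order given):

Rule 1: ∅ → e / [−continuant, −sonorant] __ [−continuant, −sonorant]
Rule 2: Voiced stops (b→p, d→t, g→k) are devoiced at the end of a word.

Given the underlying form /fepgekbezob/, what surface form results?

fepegekebezop

Rule 1 (stop-cluster e-epenthesis): /p/ and /g/ form a stop–stop cluster, so [e] is inserted between them. /k/ and /b/ form a stop–stop cluster, so [e] is inserted between them. /fepgekbezob/ → fepegekebezob.
Rule 2 (final devoicing): /b/ is a voiced stop in word-final position, so it devoices to [p]. /fepegekebezob/ → fepegekebezop.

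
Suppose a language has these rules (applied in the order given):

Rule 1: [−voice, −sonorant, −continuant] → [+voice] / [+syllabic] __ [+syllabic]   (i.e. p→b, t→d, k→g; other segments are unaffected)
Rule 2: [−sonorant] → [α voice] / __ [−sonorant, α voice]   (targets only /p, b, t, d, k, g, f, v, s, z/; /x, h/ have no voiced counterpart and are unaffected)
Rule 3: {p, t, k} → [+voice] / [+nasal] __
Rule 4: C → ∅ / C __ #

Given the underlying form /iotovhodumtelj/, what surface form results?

iodofhodumdel

Rule 1 (intervocalic voicing): /t/ is a voiceless stop between vowels /o/ and /o/, so it voices to [d]. /iotovhodumtelj/ → iodovhodumtelj.
Rule 2 (regressive voicing assimilation): /v/ precedes the voiceless obstruent /h/, so it devoices to [f] by assimilation. /iodovhodumtelj/ → iodofhodumtelj.
Rule 3 (post-nasal voicing): /t/ is a voiceless stop immediately after the nasal /m/, so it voices to [d]. /iodofhodumtelj/ → iodofhodumdelj.
Rule 4 (final cluster simplification): /j/ is the second consonant of a word-final cluster /lj/, so it deletes. /iodofhodumdelj/ → iodofhodumdel.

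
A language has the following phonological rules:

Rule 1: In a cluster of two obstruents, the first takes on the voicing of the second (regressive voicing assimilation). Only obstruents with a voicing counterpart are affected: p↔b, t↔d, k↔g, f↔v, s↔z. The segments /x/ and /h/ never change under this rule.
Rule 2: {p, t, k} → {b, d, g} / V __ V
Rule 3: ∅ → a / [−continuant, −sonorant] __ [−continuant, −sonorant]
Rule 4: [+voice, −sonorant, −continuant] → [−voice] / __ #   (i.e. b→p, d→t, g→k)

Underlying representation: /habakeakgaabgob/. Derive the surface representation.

Rule 1 (regressive voicing assimilation): /k/ precedes the voiced obstruent /g/, so it voices to [g] by assimilation. /habakeakgaabgob/ → habakeaggaabgob.
Rule 2 (intervocalic voicing): /k/ is a voiceless stop between vowels /a/ and /e/, so it voices to [g]. /habakeaggaabgob/ → habageaggaabgob.
Rule 3 (stop-cluster a-epenthesis): /g/ and /g/ form a stop–stop cluster, so [a] is inserted between them. /b/ and /g/ form a stop–stop cluster, so [a] is inserted between them. /habageaggaabgob/ → habageagagaabagob.
Rule 4 (final devoicing): /b/ is a voiced stop in word-final position, so it devoices to [p]. /habageagagaabagob/ → habageagagaabagop.

habageagagaabagop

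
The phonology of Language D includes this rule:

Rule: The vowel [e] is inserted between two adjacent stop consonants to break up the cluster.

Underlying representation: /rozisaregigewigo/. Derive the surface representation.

rozisaregigewigo

No segment of /rozisaregigewigo/ meets the structural description of the rule, so the form surfaces unchanged.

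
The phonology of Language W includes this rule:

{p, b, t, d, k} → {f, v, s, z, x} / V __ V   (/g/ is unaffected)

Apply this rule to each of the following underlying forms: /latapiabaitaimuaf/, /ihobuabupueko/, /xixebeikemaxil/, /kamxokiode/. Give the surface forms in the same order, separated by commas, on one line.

lasafiavaisaimuaf, ihovuavufuexo, xixeveixemaxil, kamxoxioze

/latapiabaitaimuaf/: /t/ is a stop between vowels /a/ and /a/, so it spirantizes to the fricative [s]. /p/ is a stop between vowels /a/ and /i/, so it spirantizes to the fricative [f]. /b/ is a stop between vowels /a/ and /a/, so it spirantizes to the fricative [v]. /t/ is a stop between vowels /i/ and /a/, so it spirantizes to the fricative [s]. → [lasafiavaisaimuaf].
/ihobuabupueko/: /b/ is a stop between vowels /o/ and /u/, so it spirantizes to the fricative [v]. /b/ is a stop between vowels /a/ and /u/, so it spirantizes to the fricative [v]. /p/ is a stop between vowels /u/ and /u/, so it spirantizes to the fricative [f]. /k/ is a stop between vowels /e/ and /o/, so it spirantizes to the fricative [x]. → [ihovuavufuexo].
/xixebeikemaxil/: /b/ is a stop between vowels /e/ and /e/, so it spirantizes to the fricative [v]. /k/ is a stop between vowels /i/ and /e/, so it spirantizes to the fricative [x]. → [xixeveixemaxil].
/kamxokiode/: /k/ is a stop between vowels /o/ and /i/, so it spirantizes to the fricative [x]. /d/ is a stop between vowels /o/ and /e/, so it spirantizes to the fricative [z]. → [kamxoxioze].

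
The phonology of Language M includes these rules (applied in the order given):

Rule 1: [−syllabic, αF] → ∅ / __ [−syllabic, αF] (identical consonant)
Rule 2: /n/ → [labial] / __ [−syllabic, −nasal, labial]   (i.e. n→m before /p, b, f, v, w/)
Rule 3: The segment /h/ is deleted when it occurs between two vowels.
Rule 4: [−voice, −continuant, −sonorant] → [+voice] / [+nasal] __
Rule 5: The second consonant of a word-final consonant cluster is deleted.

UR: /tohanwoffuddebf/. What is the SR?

Rule 1 (degemination): /ff/ is a geminate; the first /f/ deletes. /dd/ is a geminate; the first /d/ deletes. /tohanwoffuddebf/ → tohanwofudebf.
Rule 2 (nasal place assimilation): /n/ precedes the labial consonant /w/, so it assimilates in place to [m]. /tohanwofudebf/ → tohamwofudebf.
Rule 3 (intervocalic h-deletion): /h/ occurs between vowels /o/ and /a/, so it deletes. /tohamwofudebf/ → toamwofudebf.
Rule 4 (post-nasal voicing): no segment meets the environment; /toamwofudebf/ is unchanged.
Rule 5 (final cluster simplification): /f/ is the second consonant of a word-final cluster /bf/, so it deletes. /toamwofudebf/ → toamwofudeb.

toamwofudeb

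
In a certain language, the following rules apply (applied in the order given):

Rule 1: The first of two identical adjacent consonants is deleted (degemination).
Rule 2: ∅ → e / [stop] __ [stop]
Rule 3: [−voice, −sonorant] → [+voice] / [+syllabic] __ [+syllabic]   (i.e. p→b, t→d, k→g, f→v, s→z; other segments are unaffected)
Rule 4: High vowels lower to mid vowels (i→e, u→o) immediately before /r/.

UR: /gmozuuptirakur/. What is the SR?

Rule 1 (degemination): no segment meets the environment; /gmozuuptirakur/ is unchanged.
Rule 2 (stop-cluster e-epenthesis): /p/ and /t/ form a stop–stop cluster, so [e] is inserted between them. /gmozuuptirakur/ → gmozuupetirakur.
Rule 3 (intervocalic voicing): /p/ is a voiceless obstruent between vowels /u/ and /e/, so it voices to [b]. /t/ is a voiceless obstruent between vowels /e/ and /i/, so it voices to [d]. /k/ is a voiceless obstruent between vowels /a/ and /u/, so it voices to [g]. /gmozuupetirakur/ → gmozuubediragur.
Rule 4 (pre-rhotic lowering): /i/ is a high vowel immediately before /r/, so it lowers to [e]. /u/ is a high vowel immediately before /r/, so it lowers to [o]. /gmozuubediragur/ → gmozuubederagor.

gmozuubederagor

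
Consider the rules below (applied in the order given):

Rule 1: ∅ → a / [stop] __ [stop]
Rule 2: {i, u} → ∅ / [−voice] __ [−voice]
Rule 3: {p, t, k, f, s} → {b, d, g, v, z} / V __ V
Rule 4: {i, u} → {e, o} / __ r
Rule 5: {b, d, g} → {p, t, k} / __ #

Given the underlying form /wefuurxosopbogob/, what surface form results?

Rule 1 (stop-cluster a-epenthesis): /p/ and /b/ form a stop–stop cluster, so [a] is inserted between them. /wefuurxosopbogob/ → wefuurxosopabogob.
Rule 2 (high vowel syncope): no segment meets the environment; /wefuurxosopabogob/ is unchanged.
Rule 3 (intervocalic voicing): /f/ is a voiceless obstruent between vowels /e/ and /u/, so it voices to [v]. /s/ is a voiceless obstruent between vowels /o/ and /o/, so it voices to [z]. /p/ is a voiceless obstruent between vowels /o/ and /a/, so it voices to [b]. /wefuurxosopabogob/ → wevuurxozobabogob.
Rule 4 (pre-rhotic lowering): /u/ is a high vowel immediately before /r/, so it lowers to [o]. /wevuurxozobabogob/ → wevuorxozobabogob.
Rule 5 (final devoicing): /b/ is a voiced stop in word-final position, so it devoices to [p]. /wevuorxozobabogob/ → wevuorxozobabogop.

wevuorxozobabogop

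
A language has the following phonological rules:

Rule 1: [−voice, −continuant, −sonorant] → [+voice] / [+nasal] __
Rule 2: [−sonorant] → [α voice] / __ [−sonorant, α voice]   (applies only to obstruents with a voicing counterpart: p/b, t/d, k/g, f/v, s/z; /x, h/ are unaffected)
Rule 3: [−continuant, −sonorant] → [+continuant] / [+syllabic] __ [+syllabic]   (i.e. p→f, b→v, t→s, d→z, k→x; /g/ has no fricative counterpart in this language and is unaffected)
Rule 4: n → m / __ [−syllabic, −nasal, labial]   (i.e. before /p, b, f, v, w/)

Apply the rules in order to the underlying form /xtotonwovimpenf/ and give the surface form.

xtosomwovimbemf

Rule 1 (post-nasal voicing): /p/ is a voiceless stop immediately after the nasal /m/, so it voices to [b]. /xtotonwovimpenf/ → xtotonwovimbenf.
Rule 2 (regressive voicing assimilation): no segment meets the environment; /xtotonwovimbenf/ is unchanged.
Rule 3 (intervocalic spirantization): /t/ is a stop between vowels /o/ and /o/, so it spirantizes to the fricative [s]. /xtotonwovimbenf/ → xtosonwovimbenf.
Rule 4 (nasal place assimilation): /n/ precedes the labial consonant /w/, so it assimilates in place to [m]. /n/ precedes the labial consonant /f/, so it assimilates in place to [m]. /xtosonwovimbenf/ → xtosomwovimbemf.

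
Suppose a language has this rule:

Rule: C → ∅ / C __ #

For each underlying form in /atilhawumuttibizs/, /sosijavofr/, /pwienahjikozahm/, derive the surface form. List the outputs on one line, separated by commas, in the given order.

atilhawumuttibiz, sosijavof, pwienahjikozah

/atilhawumuttibizs/: /s/ is the second consonant of a word-final cluster /zs/, so it deletes. → [atilhawumuttibiz].
/sosijavofr/: /r/ is the second consonant of a word-final cluster /fr/, so it deletes. → [sosijavof].
/pwienahjikozahm/: /m/ is the second consonant of a word-final cluster /hm/, so it deletes. → [pwienahjikozah].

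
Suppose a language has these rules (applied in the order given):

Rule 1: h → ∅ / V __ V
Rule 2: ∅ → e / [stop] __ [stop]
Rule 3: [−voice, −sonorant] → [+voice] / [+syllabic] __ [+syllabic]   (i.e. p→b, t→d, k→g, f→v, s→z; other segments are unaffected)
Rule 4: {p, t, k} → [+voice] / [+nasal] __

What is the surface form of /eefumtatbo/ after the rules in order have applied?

Rule 1 (intervocalic h-deletion): no segment meets the environment; /eefumtatbo/ is unchanged.
Rule 2 (stop-cluster e-epenthesis): /t/ and /b/ form a stop–stop cluster, so [e] is inserted between them. /eefumtatbo/ → eefumtatebo.
Rule 3 (intervocalic voicing): /f/ is a voiceless obstruent between vowels /e/ and /u/, so it voices to [v]. /t/ is a voiceless obstruent between vowels /a/ and /e/, so it voices to [d]. /eefumtatebo/ → eevumtadebo.
Rule 4 (post-nasal voicing): /t/ is a voiceless stop immediately after the nasal /m/, so it voices to [d]. /eevumtadebo/ → eevumdadebo.

eevumdadebo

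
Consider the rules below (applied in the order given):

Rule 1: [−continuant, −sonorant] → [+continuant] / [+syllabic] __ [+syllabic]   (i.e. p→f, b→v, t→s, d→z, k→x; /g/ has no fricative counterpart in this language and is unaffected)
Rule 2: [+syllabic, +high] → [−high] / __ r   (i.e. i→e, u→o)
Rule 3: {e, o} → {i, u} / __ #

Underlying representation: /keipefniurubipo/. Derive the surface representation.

keifefnioruvifu

Rule 1 (intervocalic spirantization): /p/ is a stop between vowels /i/ and /e/, so it spirantizes to the fricative [f]. /b/ is a stop between vowels /u/ and /i/, so it spirantizes to the fricative [v]. /p/ is a stop between vowels /i/ and /o/, so it spirantizes to the fricative [f]. /keipefniurubipo/ → keifefniuruvifo.
Rule 2 (pre-rhotic lowering): /u/ is a high vowel immediately before /r/, so it lowers to [o]. /keifefniuruvifo/ → keifefnioruvifo.
Rule 3 (final vowel raising): /o/ is a mid vowel in word-final position, so it raises to [u]. /keifefnioruvifo/ → keifefnioruvifu.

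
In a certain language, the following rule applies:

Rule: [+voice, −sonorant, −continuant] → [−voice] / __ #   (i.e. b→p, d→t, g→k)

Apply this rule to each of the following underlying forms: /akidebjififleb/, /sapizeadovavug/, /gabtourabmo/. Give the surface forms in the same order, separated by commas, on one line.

/akidebjififleb/: /b/ is a voiced stop in word-final position, so it devoices to [p]. → [akidebjififlep].
/sapizeadovavug/: /g/ is a voiced stop in word-final position, so it devoices to [k]. → [sapizeadovavuk].
/gabtourabmo/: the rule's environment is not met; surfaces unchanged as [gabtourabmo].

akidebjififlep, sapizeadovavuk, gabtourabmo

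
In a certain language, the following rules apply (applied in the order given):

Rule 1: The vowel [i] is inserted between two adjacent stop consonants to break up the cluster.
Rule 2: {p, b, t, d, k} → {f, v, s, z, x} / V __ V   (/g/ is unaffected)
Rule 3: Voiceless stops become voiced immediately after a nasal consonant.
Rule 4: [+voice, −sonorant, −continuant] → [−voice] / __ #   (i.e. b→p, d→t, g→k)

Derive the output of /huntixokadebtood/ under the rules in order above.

hundixoxazevisoot

Rule 1 (stop-cluster i-epenthesis): /b/ and /t/ form a stop–stop cluster, so [i] is inserted between them. /huntixokadebtood/ → huntixokadebitood.
Rule 2 (intervocalic spirantization): /k/ is a stop between vowels /o/ and /a/, so it spirantizes to the fricative [x]. /d/ is a stop between vowels /a/ and /e/, so it spirantizes to the fricative [z]. /b/ is a stop between vowels /e/ and /i/, so it spirantizes to the fricative [v]. /t/ is a stop between vowels /i/ and /o/, so it spirantizes to the fricative [s]. /huntixokadebitood/ → huntixoxazevisood.
Rule 3 (post-nasal voicing): /t/ is a voiceless stop immediately after the nasal /n/, so it voices to [d]. /huntixoxazevisood/ → hundixoxazevisood.
Rule 4 (final devoicing): /d/ is a voiced stop in word-final position, so it devoices to [t]. /hundixoxazevisood/ → hundixoxazevisoot.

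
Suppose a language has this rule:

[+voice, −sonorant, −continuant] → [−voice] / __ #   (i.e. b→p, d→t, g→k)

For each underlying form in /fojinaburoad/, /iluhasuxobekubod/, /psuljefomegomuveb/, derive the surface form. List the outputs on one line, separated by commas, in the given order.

fojinaburoat, iluhasuxobekubot, psuljefomegomuvep

/fojinaburoad/: /d/ is a voiced stop in word-final position, so it devoices to [t]. → [fojinaburoat].
/iluhasuxobekubod/: /d/ is a voiced stop in word-final position, so it devoices to [t]. → [iluhasuxobekubot].
/psuljefomegomuveb/: /b/ is a voiced stop in word-final position, so it devoices to [p]. → [psuljefomegomuvep].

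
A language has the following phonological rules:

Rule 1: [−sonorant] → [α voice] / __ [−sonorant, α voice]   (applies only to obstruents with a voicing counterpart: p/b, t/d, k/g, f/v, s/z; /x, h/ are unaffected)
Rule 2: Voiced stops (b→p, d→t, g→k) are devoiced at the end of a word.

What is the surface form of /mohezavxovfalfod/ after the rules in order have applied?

mohezafxoffalfot

Rule 1 (regressive voicing assimilation): /v/ precedes the voiceless obstruent /x/, so it devoices to [f] by assimilation. /v/ precedes the voiceless obstruent /f/, so it devoices to [f] by assimilation. /mohezavxovfalfod/ → mohezafxoffalfod.
Rule 2 (final devoicing): /d/ is a voiced stop in word-final position, so it devoices to [t]. /mohezafxoffalfod/ → mohezafxoffalfot.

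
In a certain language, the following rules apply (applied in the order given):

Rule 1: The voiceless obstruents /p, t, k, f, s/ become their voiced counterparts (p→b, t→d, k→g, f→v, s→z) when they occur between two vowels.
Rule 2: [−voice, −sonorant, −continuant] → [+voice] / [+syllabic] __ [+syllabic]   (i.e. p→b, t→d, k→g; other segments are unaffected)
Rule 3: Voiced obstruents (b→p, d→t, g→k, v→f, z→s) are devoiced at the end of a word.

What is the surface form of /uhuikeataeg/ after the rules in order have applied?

uhuigeadaek

Rule 1 (intervocalic voicing): /k/ is a voiceless obstruent between vowels /i/ and /e/, so it voices to [g]. /t/ is a voiceless obstruent between vowels /a/ and /a/, so it voices to [d]. /uhuikeataeg/ → uhuigeadaeg.
Rule 2 (intervocalic voicing): no segment meets the environment; /uhuigeadaeg/ is unchanged.
Rule 3 (final devoicing): /g/ is a voiced obstruent in word-final position, so it devoices to [k]. /uhuigeadaeg/ → uhuigeadaek.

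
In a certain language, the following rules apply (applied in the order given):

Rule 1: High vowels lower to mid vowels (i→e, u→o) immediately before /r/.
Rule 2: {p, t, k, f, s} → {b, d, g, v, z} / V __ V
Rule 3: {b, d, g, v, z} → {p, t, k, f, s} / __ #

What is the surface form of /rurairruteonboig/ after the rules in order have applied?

roraerrudeonboik

Rule 1 (pre-rhotic lowering): /u/ is a high vowel immediately before /r/, so it lowers to [o]. /i/ is a high vowel immediately before /r/, so it lowers to [e]. /rurairruteonboig/ → roraerruteonboig.
Rule 2 (intervocalic voicing): /t/ is a voiceless obstruent between vowels /u/ and /e/, so it voices to [d]. /roraerruteonboig/ → roraerrudeonboig.
Rule 3 (final devoicing): /g/ is a voiced obstruent in word-final position, so it devoices to [k]. /roraerrudeonboig/ → roraerrudeonboik.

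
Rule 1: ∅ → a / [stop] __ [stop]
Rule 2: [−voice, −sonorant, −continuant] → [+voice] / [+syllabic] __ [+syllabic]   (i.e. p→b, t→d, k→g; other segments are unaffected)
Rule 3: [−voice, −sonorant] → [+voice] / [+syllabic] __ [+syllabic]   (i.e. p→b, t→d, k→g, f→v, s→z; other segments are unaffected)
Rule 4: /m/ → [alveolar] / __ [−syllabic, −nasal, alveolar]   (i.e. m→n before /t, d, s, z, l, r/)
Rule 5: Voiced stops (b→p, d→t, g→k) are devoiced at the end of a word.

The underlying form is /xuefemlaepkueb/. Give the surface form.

xuevenlaebaguep

Rule 1 (stop-cluster a-epenthesis): /p/ and /k/ form a stop–stop cluster, so [a] is inserted between them. /xuefemlaepkueb/ → xuefemlaepakueb.
Rule 2 (intervocalic voicing): /p/ is a voiceless stop between vowels /e/ and /a/, so it voices to [b]. /k/ is a voiceless stop between vowels /a/ and /u/, so it voices to [g]. /xuefemlaepakueb/ → xuefemlaebagueb.
Rule 3 (intervocalic voicing): /f/ is a voiceless obstruent between vowels /e/ and /e/, so it voices to [v]. /xuefemlaebagueb/ → xuevemlaebagueb.
Rule 4 (nasal place assimilation): /m/ precedes the alveolar consonant /l/, so it assimilates in place to [n]. /xuevemlaebagueb/ → xuevenlaebagueb.
Rule 5 (final devoicing): /b/ is a voiced stop in word-final position, so it devoices to [p]. /xuevenlaebagueb/ → xuevenlaebaguep.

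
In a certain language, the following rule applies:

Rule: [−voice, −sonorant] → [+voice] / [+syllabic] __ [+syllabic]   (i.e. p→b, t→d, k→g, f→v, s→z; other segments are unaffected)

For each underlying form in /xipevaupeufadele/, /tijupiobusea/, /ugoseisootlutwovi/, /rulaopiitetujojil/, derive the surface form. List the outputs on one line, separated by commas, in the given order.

xibevaubeuvadele, tijubiobuzea, ugozeizootlutwovi, rulaobiidedujojil

/xipevaupeufadele/: /p/ is a voiceless obstruent between vowels /i/ and /e/, so it voices to [b]. /p/ is a voiceless obstruent between vowels /u/ and /e/, so it voices to [b]. /f/ is a voiceless obstruent between vowels /u/ and /a/, so it voices to [v]. → [xibevaubeuvadele].
/tijupiobusea/: /p/ is a voiceless obstruent between vowels /u/ and /i/, so it voices to [b]. /s/ is a voiceless obstruent between vowels /u/ and /e/, so it voices to [z]. → [tijubiobuzea].
/ugoseisootlutwovi/: /s/ is a voiceless obstruent between vowels /o/ and /e/, so it voices to [z]. /s/ is a voiceless obstruent between vowels /i/ and /o/, so it voices to [z]. → [ugozeizootlutwovi].
/rulaopiitetujojil/: /p/ is a voiceless obstruent between vowels /o/ and /i/, so it voices to [b]. /t/ is a voiceless obstruent between vowels /i/ and /e/, so it voices to [d]. /t/ is a voiceless obstruent between vowels /e/ and /u/, so it voices to [d]. → [rulaobiidedujojil].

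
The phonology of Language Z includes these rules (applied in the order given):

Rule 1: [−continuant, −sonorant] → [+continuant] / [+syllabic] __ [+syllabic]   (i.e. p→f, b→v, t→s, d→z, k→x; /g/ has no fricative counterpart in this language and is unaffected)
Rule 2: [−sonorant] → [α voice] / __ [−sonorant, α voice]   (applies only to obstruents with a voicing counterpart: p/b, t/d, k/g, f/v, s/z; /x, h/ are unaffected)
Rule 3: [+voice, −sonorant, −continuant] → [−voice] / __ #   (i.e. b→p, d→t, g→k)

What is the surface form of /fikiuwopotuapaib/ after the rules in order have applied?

Rule 1 (intervocalic spirantization): /k/ is a stop between vowels /i/ and /i/, so it spirantizes to the fricative [x]. /p/ is a stop between vowels /o/ and /o/, so it spirantizes to the fricative [f]. /t/ is a stop between vowels /o/ and /u/, so it spirantizes to the fricative [s]. /p/ is a stop between vowels /a/ and /a/, so it spirantizes to the fricative [f]. /fikiuwopotuapaib/ → fixiuwofosuafaib.
Rule 2 (regressive voicing assimilation): no segment meets the environment; /fixiuwofosuafaib/ is unchanged.
Rule 3 (final devoicing): /b/ is a voiced stop in word-final position, so it devoices to [p]. /fixiuwofosuafaib/ → fixiuwofosuafaip.

fixiuwofosuafaip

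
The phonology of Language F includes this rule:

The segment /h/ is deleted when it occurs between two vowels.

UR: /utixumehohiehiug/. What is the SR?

utixumeoieiug

/h/ occurs between vowels /e/ and /o/, so it deletes.
/h/ occurs between vowels /o/ and /i/, so it deletes.
/h/ occurs between vowels /e/ and /i/, so it deletes.
Surface form: [utixumeoieiug].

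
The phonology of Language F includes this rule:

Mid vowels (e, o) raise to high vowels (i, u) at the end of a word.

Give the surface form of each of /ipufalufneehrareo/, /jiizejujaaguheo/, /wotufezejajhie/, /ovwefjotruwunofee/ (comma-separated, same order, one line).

/ipufalufneehrareo/: /o/ is a mid vowel in word-final position, so it raises to [u]. → [ipufalufneehrareu].
/jiizejujaaguheo/: /o/ is a mid vowel in word-final position, so it raises to [u]. → [jiizejujaaguheu].
/wotufezejajhie/: /e/ is a mid vowel in word-final position, so it raises to [i]. → [wotufezejajhii].
/ovwefjotruwunofee/: /e/ is a mid vowel in word-final position, so it raises to [i]. → [ovwefjotruwunofei].

ipufalufneehrareu, jiizejujaaguheu, wotufezejajhii, ovwefjotruwunofei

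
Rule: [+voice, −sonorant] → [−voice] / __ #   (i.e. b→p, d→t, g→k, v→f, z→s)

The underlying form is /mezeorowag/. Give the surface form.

Scanning /mezeorowag/: /z/ at position 3 is not in the conditioning environment; /g/ is a voiced obstruent in word-final position, so it devoices to [k].
Result: [mezeorowak].

mezeorowak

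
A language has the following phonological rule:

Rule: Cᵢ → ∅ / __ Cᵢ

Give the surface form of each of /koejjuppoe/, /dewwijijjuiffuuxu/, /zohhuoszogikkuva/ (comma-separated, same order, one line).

koejupoe, dewijijuifuuxu, zohuoszogikuva

/koejjuppoe/: /jj/ is a geminate; the first /j/ deletes. /pp/ is a geminate; the first /p/ deletes. → [koejupoe].
/dewwijijjuiffuuxu/: /ww/ is a geminate; the first /w/ deletes. /jj/ is a geminate; the first /j/ deletes. /ff/ is a geminate; the first /f/ deletes. → [dewijijuifuuxu].
/zohhuoszogikkuva/: /hh/ is a geminate; the first /h/ deletes. /kk/ is a geminate; the first /k/ deletes. → [zohuoszogikuva].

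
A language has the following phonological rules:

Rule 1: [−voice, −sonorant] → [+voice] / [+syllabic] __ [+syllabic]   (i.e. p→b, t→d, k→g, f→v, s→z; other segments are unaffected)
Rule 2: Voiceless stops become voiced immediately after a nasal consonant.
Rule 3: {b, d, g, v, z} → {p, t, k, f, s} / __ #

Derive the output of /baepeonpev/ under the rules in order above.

baebeonbef

Rule 1 (intervocalic voicing): /p/ is a voiceless obstruent between vowels /e/ and /e/, so it voices to [b]. /baepeonpev/ → baebeonpev.
Rule 2 (post-nasal voicing): /p/ is a voiceless stop immediately after the nasal /n/, so it voices to [b]. /baebeonpev/ → baebeonbev.
Rule 3 (final devoicing): /v/ is a voiced obstruent in word-final position, so it devoices to [f]. /baebeonbev/ → baebeonbef.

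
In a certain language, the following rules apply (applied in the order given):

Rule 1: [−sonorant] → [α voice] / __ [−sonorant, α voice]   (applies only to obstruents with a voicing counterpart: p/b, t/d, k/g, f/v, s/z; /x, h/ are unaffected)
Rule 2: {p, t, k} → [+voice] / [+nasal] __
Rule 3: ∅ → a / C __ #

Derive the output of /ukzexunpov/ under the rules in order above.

Rule 1 (regressive voicing assimilation): /k/ precedes the voiced obstruent /z/, so it voices to [g] by assimilation. /ukzexunpov/ → ugzexunpov.
Rule 2 (post-nasal voicing): /p/ is a voiceless stop immediately after the nasal /n/, so it voices to [b]. /ugzexunpov/ → ugzexunbov.
Rule 3 (final a-epenthesis): the form ends in the consonant /v/, so [a] is inserted word-finally. /ugzexunbov/ → ugzexunbova.

ugzexunbova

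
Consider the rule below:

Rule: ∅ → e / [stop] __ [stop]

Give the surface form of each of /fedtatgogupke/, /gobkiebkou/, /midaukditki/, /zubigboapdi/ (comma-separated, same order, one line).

fedetategogupeke, gobekiebekou, midaukediteki, zubigeboapedi

/fedtatgogupke/: /d/ and /t/ form a stop–stop cluster, so [e] is inserted between them. /t/ and /g/ form a stop–stop cluster, so [e] is inserted between them. /p/ and /k/ form a stop–stop cluster, so [e] is inserted between them. → [fedetategogupeke].
/gobkiebkou/: /b/ and /k/ form a stop–stop cluster, so [e] is inserted between them. /b/ and /k/ form a stop–stop cluster, so [e] is inserted between them. → [gobekiebekou].
/midaukditki/: /k/ and /d/ form a stop–stop cluster, so [e] is inserted between them. /t/ and /k/ form a stop–stop cluster, so [e] is inserted between them. → [midaukediteki].
/zubigboapdi/: /g/ and /b/ form a stop–stop cluster, so [e] is inserted between them. /p/ and /d/ form a stop–stop cluster, so [e] is inserted between them. → [zubigeboapedi].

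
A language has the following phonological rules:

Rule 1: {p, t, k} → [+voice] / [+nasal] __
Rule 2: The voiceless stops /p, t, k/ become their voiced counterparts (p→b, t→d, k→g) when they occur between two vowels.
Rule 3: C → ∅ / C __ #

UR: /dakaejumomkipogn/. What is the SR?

Rule 1 (post-nasal voicing): /k/ is a voiceless stop immediately after the nasal /m/, so it voices to [g]. /dakaejumomkipogn/ → dakaejumomgipogn.
Rule 2 (intervocalic voicing): /k/ is a voiceless stop between vowels /a/ and /a/, so it voices to [g]. /p/ is a voiceless stop between vowels /i/ and /o/, so it voices to [b]. /dakaejumomgipogn/ → dagaejumomgibogn.
Rule 3 (final cluster simplification): /n/ is the second consonant of a word-final cluster /gn/, so it deletes. /dagaejumomgibogn/ → dagaejumomgibog.

dagaejumomgibog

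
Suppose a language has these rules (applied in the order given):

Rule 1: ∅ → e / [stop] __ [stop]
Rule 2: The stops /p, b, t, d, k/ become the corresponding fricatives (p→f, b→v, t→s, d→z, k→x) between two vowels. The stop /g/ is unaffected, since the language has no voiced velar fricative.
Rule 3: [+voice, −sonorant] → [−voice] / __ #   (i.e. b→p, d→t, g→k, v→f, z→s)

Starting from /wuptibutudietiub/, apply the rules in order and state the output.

wufesivusuziesiup

Rule 1 (stop-cluster e-epenthesis): /p/ and /t/ form a stop–stop cluster, so [e] is inserted between them. /wuptibutudietiub/ → wupetibutudietiub.
Rule 2 (intervocalic spirantization): /p/ is a stop between vowels /u/ and /e/, so it spirantizes to the fricative [f]. /t/ is a stop between vowels /e/ and /i/, so it spirantizes to the fricative [s]. /b/ is a stop between vowels /i/ and /u/, so it spirantizes to the fricative [v]. /t/ is a stop between vowels /u/ and /u/, so it spirantizes to the fricative [s]. /d/ is a stop between vowels /u/ and /i/, so it spirantizes to the fricative [z]. /t/ is a stop between vowels /e/ and /i/, so it spirantizes to the fricative [s]. /wupetibutudietiub/ → wufesivusuziesiub.
Rule 3 (final devoicing): /b/ is a voiced obstruent in word-final position, so it devoices to [p]. /wufesivusuziesiub/ → wufesivusuziesiup.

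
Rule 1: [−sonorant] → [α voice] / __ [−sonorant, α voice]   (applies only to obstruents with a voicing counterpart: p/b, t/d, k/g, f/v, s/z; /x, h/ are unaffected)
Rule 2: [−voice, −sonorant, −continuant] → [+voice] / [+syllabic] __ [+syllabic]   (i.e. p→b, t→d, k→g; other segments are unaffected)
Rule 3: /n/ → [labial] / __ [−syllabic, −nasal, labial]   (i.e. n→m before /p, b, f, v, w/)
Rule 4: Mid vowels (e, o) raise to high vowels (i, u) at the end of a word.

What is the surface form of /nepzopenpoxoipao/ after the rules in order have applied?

Rule 1 (regressive voicing assimilation): /p/ precedes the voiced obstruent /z/, so it voices to [b] by assimilation. /nepzopenpoxoipao/ → nebzopenpoxoipao.
Rule 2 (intervocalic voicing): /p/ is a voiceless stop between vowels /o/ and /e/, so it voices to [b]. /p/ is a voiceless stop between vowels /i/ and /a/, so it voices to [b]. /nebzopenpoxoipao/ → nebzobenpoxoibao.
Rule 3 (nasal place assimilation): /n/ precedes the labial consonant /p/, so it assimilates in place to [m]. /nebzobenpoxoibao/ → nebzobempoxoibao.
Rule 4 (final vowel raising): /o/ is a mid vowel in word-final position, so it raises to [u]. /nebzobempoxoibao/ → nebzobempoxoibau.

nebzobempoxoibau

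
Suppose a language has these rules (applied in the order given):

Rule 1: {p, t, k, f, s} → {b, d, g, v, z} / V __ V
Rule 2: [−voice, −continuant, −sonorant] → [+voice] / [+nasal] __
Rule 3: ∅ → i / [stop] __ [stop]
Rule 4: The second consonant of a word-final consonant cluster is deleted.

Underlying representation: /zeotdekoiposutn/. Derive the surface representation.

Rule 1 (intervocalic voicing): /k/ is a voiceless obstruent between vowels /e/ and /o/, so it voices to [g]. /p/ is a voiceless obstruent between vowels /i/ and /o/, so it voices to [b]. /s/ is a voiceless obstruent between vowels /o/ and /u/, so it voices to [z]. /zeotdekoiposutn/ → zeotdegoibozutn.
Rule 2 (post-nasal voicing): no segment meets the environment; /zeotdegoibozutn/ is unchanged.
Rule 3 (stop-cluster i-epenthesis): /t/ and /d/ form a stop–stop cluster, so [i] is inserted between them. /zeotdegoibozutn/ → zeotidegoibozutn.
Rule 4 (final cluster simplification): /n/ is the second consonant of a word-final cluster /tn/, so it deletes. /zeotidegoibozutn/ → zeotidegoibozut.

zeotidegoibozut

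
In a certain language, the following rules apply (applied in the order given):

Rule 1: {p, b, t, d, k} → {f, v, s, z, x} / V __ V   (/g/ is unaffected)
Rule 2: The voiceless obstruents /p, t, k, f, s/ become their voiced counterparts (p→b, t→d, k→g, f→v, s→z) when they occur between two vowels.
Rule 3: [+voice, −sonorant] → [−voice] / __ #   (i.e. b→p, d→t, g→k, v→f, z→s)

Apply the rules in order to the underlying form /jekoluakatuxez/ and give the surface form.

jexoluaxazuxes

Rule 1 (intervocalic spirantization): /k/ is a stop between vowels /e/ and /o/, so it spirantizes to the fricative [x]. /k/ is a stop between vowels /a/ and /a/, so it spirantizes to the fricative [x]. /t/ is a stop between vowels /a/ and /u/, so it spirantizes to the fricative [s]. /jekoluakatuxez/ → jexoluaxasuxez.
Rule 2 (intervocalic voicing): /s/ is a voiceless obstruent between vowels /a/ and /u/, so it voices to [z]. /jexoluaxasuxez/ → jexoluaxazuxez.
Rule 3 (final devoicing): /z/ is a voiced obstruent in word-final position, so it devoices to [s]. /jexoluaxazuxez/ → jexoluaxazuxes.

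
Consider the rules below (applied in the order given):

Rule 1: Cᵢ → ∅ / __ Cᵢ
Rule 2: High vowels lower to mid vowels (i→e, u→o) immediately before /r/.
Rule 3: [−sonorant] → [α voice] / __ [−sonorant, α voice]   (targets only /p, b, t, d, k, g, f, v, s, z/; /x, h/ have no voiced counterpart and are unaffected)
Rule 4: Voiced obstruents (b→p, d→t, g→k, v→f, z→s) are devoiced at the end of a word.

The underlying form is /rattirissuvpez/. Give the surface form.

raterisufpes

Rule 1 (degemination): /tt/ is a geminate; the first /t/ deletes. /ss/ is a geminate; the first /s/ deletes. /rattirissuvpez/ → ratirisuvpez.
Rule 2 (pre-rhotic lowering): /i/ is a high vowel immediately before /r/, so it lowers to [e]. /ratirisuvpez/ → raterisuvpez.
Rule 3 (regressive voicing assimilation): /v/ precedes the voiceless obstruent /p/, so it devoices to [f] by assimilation. /raterisuvpez/ → raterisufpez.
Rule 4 (final devoicing): /z/ is a voiced obstruent in word-final position, so it devoices to [s]. /raterisufpez/ → raterisufpes.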